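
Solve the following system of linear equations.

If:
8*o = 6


Then:
o = 3/4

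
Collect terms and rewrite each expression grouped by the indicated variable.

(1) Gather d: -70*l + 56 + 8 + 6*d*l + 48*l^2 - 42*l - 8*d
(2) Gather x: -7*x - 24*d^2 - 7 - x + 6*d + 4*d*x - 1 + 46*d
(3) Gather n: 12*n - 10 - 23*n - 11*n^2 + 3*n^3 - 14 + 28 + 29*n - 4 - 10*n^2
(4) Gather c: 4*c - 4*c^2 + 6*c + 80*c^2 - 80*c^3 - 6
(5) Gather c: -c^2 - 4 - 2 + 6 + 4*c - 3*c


(1) = d*(6*l - 8) + 48*l^2 - 112*l + 64
(2) = -24*d^2 + 52*d + x*(4*d - 8) - 8
(3) = 3*n^3 - 21*n^2 + 18*n
(4) = -80*c^3 + 76*c^2 + 10*c - 6
(5) = -c^2 + c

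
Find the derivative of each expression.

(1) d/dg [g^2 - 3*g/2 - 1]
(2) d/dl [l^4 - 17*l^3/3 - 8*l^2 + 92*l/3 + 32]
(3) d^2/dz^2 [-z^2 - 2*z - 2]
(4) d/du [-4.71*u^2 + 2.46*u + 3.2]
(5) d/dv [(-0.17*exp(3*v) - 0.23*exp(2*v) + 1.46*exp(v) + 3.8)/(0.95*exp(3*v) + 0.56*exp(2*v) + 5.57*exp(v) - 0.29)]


(1) = 2*g - 3/2
(2) = 4*l^3 - 17*l^2 - 16*l + 92/3
(3) = -2
(4) = 2.46 - 9.42*u
(5) = (0.1233*exp(4*v) - 4.6678*exp(3*v) - 12.7808*exp(2*v) - 4.1226*exp(v) - 21.5894)*exp(v)/(0.9025*exp(6*v) + 1.064*exp(5*v) + 10.8966*exp(4*v) + 5.6874*exp(3*v) + 30.7001*exp(2*v) - 3.2306*exp(v) + 0.0841)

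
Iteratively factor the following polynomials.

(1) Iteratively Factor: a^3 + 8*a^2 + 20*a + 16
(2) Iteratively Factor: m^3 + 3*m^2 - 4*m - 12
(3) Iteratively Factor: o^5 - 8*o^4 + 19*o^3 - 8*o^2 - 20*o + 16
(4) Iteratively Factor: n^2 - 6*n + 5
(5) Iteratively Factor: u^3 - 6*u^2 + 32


(1) = (a + 2)*(a^2 + 6*a + 8) = (a + 2)*(a + 4)*(a + 2)
(2) = (m + 2)*(m^2 + m - 6) = (m - 2)*(m + 2)*(m + 3)
(3) = (o - 1)*(o^4 - 7*o^3 + 12*o^2 + 4*o - 16) = (o - 4)*(o - 1)*(o^3 - 3*o^2 + 4) = (o - 4)*(o - 2)*(o - 1)*(o^2 - o - 2) = (o - 4)*(o - 2)^2*(o - 1)*(o + 1)
(4) = (n - 5)*(n - 1)
(5) = (u - 4)*(u^2 - 2*u - 8) = (u - 4)^2*(u + 2)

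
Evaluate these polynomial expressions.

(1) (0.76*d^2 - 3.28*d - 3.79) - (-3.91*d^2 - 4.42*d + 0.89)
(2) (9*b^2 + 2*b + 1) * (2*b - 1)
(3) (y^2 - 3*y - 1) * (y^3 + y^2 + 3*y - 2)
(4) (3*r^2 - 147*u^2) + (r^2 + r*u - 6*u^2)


(1) = 4.67*d^2 + 1.14*d - 4.68
(2) = 18*b^3 - 5*b^2 - 1
(3) = y^5 - 2*y^4 - y^3 - 12*y^2 + 3*y + 2
(4) = 4*r^2 + r*u - 153*u^2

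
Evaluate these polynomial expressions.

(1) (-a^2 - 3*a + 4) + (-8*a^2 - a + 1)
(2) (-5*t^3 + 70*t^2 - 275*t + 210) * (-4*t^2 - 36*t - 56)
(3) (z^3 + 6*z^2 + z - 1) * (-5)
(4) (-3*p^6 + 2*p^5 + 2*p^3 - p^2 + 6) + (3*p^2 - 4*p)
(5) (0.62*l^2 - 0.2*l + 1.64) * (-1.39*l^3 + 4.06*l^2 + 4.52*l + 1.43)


(1) = -9*a^2 - 4*a + 5
(2) = 20*t^5 - 100*t^4 - 1140*t^3 + 5140*t^2 + 7840*t - 11760
(3) = -5*z^3 - 30*z^2 - 5*z + 5
(4) = -3*p^6 + 2*p^5 + 2*p^3 + 2*p^2 - 4*p + 6
(5) = -0.8618*l^5 + 2.7952*l^4 - 0.2892*l^3 + 6.641*l^2 + 7.1268*l + 2.3452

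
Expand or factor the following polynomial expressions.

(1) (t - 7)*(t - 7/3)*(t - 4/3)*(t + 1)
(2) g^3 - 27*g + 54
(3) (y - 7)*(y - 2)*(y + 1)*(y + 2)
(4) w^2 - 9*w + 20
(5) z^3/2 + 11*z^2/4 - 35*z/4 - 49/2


(1) = t^4 - 29*t^3/3 + 163*t^2/9 + 7*t - 196/9
(2) = (g - 3)^2*(g + 6)
(3) = y^4 - 6*y^3 - 11*y^2 + 24*y + 28
(4) = (w - 5)*(w - 4)
(5) = (z/2 + 1)*(z - 7/2)*(z + 7)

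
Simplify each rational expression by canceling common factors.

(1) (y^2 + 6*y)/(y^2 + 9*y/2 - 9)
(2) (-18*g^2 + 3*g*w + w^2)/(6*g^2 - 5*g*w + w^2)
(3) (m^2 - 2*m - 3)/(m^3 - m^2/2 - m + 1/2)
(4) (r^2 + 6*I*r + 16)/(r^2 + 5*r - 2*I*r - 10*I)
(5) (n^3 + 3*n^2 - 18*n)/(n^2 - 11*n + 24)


(1) = 2*y/(2*y - 3)
(2) = (6*g + w)/(-2*g + w)
(3) = (2*m - 6)/(2*m^2 - 3*m + 1)
(4) = (r + 8*I)/(r + 5)
(5) = (n^2 + 6*n)/(n - 8)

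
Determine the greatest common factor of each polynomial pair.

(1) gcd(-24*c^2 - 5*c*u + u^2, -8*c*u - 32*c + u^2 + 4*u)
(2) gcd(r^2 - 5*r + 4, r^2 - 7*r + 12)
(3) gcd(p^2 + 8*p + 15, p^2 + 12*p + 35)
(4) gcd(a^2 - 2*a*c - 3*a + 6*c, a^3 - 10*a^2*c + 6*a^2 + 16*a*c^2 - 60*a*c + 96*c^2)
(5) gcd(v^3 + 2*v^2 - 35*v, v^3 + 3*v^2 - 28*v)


(1) = gcd((-8*c + u)*(3*c + u), (-8*c + u)*(u + 4)) = -8*c + u
(2) = gcd((r - 4)*(r - 1), (r - 4)*(r - 3)) = r - 4
(3) = gcd((p + 3)*(p + 5), (p + 5)*(p + 7)) = p + 5
(4) = a - 2*c
(5) = v^2 + 7*v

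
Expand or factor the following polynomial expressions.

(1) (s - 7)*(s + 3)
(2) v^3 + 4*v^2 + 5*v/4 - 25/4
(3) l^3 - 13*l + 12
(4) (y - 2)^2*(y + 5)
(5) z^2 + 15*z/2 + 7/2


(1) = s^2 - 4*s - 21
(2) = (v - 1)*(v + 5/2)^2
(3) = (l - 3)*(l - 1)*(l + 4)
(4) = y^3 + y^2 - 16*y + 20
(5) = (z + 1/2)*(z + 7)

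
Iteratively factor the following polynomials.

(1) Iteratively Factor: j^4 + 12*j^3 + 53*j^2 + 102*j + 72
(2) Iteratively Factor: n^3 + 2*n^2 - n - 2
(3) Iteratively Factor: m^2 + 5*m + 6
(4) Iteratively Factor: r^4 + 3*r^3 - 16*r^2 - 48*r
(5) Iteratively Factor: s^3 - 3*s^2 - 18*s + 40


(1) = (j + 2)*(j^3 + 10*j^2 + 33*j + 36) = (j + 2)*(j + 3)*(j^2 + 7*j + 12) = (j + 2)*(j + 3)^2*(j + 4)
(2) = (n + 2)*(n^2 - 1) = (n - 1)*(n + 2)*(n + 1)
(3) = (m + 2)*(m + 3)
(4) = (r + 4)*(r^3 - r^2 - 12*r) = (r - 4)*(r + 4)*(r^2 + 3*r) = r*(r - 4)*(r + 4)*(r + 3)
(5) = (s - 5)*(s^2 + 2*s - 8) = (s - 5)*(s + 4)*(s - 2)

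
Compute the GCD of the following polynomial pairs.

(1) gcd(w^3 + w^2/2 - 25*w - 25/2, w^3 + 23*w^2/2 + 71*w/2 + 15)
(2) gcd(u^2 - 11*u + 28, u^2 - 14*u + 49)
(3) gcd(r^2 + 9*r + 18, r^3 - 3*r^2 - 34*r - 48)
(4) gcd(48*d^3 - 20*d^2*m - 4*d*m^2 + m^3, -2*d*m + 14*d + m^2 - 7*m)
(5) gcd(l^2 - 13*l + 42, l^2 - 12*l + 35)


(1) = w^2 + 11*w/2 + 5/2
(2) = gcd((u - 7)*(u - 4), (u - 7)^2) = u - 7
(3) = r + 3
(4) = 2*d - m
(5) = gcd((l - 7)*(l - 6), (l - 7)*(l - 5)) = l - 7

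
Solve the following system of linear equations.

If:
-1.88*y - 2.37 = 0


Then:
y = -1.26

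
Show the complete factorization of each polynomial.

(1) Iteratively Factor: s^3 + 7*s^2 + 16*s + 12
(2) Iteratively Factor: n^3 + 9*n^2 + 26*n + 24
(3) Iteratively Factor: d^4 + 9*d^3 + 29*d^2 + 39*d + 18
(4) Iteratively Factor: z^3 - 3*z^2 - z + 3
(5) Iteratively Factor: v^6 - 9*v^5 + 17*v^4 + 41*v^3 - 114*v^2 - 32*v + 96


(1) = (s + 2)*(s^2 + 5*s + 6) = (s + 2)*(s + 3)*(s + 2)
(2) = (n + 3)*(n^2 + 6*n + 8) = (n + 3)*(n + 4)*(n + 2)
(3) = (d + 1)*(d^3 + 8*d^2 + 21*d + 18) = (d + 1)*(d + 2)*(d^2 + 6*d + 9) = (d + 1)*(d + 2)*(d + 3)*(d + 3)
(4) = (z - 1)*(z^2 - 2*z - 3) = (z - 1)*(z + 1)*(z - 3)
(5) = (v + 1)*(v^5 - 10*v^4 + 27*v^3 + 14*v^2 - 128*v + 96) = (v - 3)*(v + 1)*(v^4 - 7*v^3 + 6*v^2 + 32*v - 32) = (v - 3)*(v - 1)*(v + 1)*(v^3 - 6*v^2 + 32) = (v - 3)*(v - 1)*(v + 1)*(v + 2)*(v^2 - 8*v + 16) = (v - 4)*(v - 3)*(v - 1)*(v + 1)*(v + 2)*(v - 4)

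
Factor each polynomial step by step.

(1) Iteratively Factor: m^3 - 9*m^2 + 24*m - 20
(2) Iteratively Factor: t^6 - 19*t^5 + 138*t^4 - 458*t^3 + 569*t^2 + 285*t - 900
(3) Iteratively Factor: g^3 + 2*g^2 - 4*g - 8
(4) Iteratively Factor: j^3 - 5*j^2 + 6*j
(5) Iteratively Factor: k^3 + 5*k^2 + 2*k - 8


(1) = (m - 5)*(m^2 - 4*m + 4) = (m - 5)*(m - 2)*(m - 2)
(2) = (t - 5)*(t^5 - 14*t^4 + 68*t^3 - 118*t^2 - 21*t + 180) = (t - 5)^2*(t^4 - 9*t^3 + 23*t^2 - 3*t - 36) = (t - 5)^2*(t + 1)*(t^3 - 10*t^2 + 33*t - 36) = (t - 5)^2*(t - 3)*(t + 1)*(t^2 - 7*t + 12) = (t - 5)^2*(t - 4)*(t - 3)*(t + 1)*(t - 3)
(3) = (g + 2)*(g^2 - 4) = (g + 2)^2*(g - 2)
(4) = (j - 3)*(j^2 - 2*j) = (j - 3)*(j - 2)*(j)
(5) = (k - 1)*(k^2 + 6*k + 8) = (k - 1)*(k + 2)*(k + 4)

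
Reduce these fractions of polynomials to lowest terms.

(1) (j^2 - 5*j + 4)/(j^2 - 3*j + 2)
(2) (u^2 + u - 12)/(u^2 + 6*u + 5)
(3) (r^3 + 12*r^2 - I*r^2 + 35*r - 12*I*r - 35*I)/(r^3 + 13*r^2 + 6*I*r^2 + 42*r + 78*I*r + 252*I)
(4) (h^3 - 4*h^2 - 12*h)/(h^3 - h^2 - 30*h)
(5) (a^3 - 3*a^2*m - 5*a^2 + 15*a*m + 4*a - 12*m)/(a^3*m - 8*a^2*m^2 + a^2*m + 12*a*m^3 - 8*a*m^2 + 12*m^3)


(1) = (j - 4)/(j - 2)
(2) = (u^2 + u - 12)/(u^2 + 6*u + 5)
(3) = (r^2 + r*(5 - I) - 5*I)/(r^2 + r*(6 + 6*I) + 36*I)
(4) = (h + 2)/(h + 5)
(5) = (a^3 - 3*a^2*m - 5*a^2 + 15*a*m + 4*a - 12*m)/(a^3*m - 8*a^2*m^2 + a^2*m + 12*a*m^3 - 8*a*m^2 + 12*m^3)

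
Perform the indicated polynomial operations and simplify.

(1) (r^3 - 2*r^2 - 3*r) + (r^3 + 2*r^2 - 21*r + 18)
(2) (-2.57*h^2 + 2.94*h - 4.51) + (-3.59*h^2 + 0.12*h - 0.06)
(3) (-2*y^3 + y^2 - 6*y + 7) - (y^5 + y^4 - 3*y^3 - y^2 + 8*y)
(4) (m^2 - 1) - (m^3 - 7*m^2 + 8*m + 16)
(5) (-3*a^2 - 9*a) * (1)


(1) = 2*r^3 - 24*r + 18
(2) = -6.16*h^2 + 3.06*h - 4.57
(3) = -y^5 - y^4 + y^3 + 2*y^2 - 14*y + 7
(4) = -m^3 + 8*m^2 - 8*m - 17
(5) = -3*a^2 - 9*a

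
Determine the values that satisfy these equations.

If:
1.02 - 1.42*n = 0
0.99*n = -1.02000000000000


Then:
No Solution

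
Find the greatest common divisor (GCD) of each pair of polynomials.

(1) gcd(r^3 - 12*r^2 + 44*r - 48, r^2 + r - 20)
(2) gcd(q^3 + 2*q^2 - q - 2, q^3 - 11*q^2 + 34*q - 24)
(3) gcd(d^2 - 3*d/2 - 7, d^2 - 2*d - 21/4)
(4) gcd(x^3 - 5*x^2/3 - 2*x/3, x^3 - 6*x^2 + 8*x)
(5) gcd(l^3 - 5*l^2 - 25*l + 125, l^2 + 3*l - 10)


(1) = gcd((r - 6)*(r - 4)*(r - 2), (r - 4)*(r + 5)) = r - 4
(2) = gcd((q - 1)*(q + 1)*(q + 2), (q - 6)*(q - 4)*(q - 1)) = q - 1
(3) = gcd((d - 7/2)*(d + 2), (d - 7/2)*(d + 3/2)) = d - 7/2
(4) = x^2 - 2*x
(5) = l + 5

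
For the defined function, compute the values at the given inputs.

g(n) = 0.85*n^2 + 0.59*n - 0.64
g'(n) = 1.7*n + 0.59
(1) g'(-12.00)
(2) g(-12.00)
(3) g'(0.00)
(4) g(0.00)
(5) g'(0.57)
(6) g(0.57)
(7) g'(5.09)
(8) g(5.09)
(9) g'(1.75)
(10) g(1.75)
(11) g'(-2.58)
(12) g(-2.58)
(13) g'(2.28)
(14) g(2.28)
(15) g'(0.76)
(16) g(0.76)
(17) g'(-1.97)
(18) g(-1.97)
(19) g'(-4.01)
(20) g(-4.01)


(1) = -19.81
(2) = 114.68
(3) = 0.59
(4) = -0.64
(5) = 1.56
(6) = -0.03
(7) = 9.24
(8) = 24.38
(9) = 3.56
(10) = 3.00
(11) = -3.80
(12) = 3.50
(13) = 4.47
(14) = 5.12
(15) = 1.88
(16) = 0.30
(17) = -2.76
(18) = 1.50
(19) = -6.23
(20) = 10.66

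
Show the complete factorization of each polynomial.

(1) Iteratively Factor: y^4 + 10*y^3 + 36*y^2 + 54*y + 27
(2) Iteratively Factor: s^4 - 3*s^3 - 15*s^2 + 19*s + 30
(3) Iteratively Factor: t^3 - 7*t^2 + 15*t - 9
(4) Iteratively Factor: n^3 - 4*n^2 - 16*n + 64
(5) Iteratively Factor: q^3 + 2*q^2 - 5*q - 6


(1) = (y + 3)*(y^3 + 7*y^2 + 15*y + 9) = (y + 1)*(y + 3)*(y^2 + 6*y + 9) = (y + 1)*(y + 3)^2*(y + 3)
(2) = (s + 3)*(s^3 - 6*s^2 + 3*s + 10) = (s - 5)*(s + 3)*(s^2 - s - 2) = (s - 5)*(s + 1)*(s + 3)*(s - 2)
(3) = (t - 1)*(t^2 - 6*t + 9) = (t - 3)*(t - 1)*(t - 3)
(4) = (n + 4)*(n^2 - 8*n + 16) = (n - 4)*(n + 4)*(n - 4)
(5) = (q + 3)*(q^2 - q - 2) = (q + 1)*(q + 3)*(q - 2)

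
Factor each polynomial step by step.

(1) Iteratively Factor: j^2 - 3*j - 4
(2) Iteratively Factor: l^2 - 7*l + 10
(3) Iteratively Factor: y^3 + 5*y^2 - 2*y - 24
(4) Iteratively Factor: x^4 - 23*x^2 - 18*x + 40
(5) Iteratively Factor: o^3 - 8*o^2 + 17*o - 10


(1) = (j - 4)*(j + 1)
(2) = (l - 2)*(l - 5)
(3) = (y + 3)*(y^2 + 2*y - 8) = (y - 2)*(y + 3)*(y + 4)
(4) = (x - 5)*(x^3 + 5*x^2 + 2*x - 8) = (x - 5)*(x - 1)*(x^2 + 6*x + 8) = (x - 5)*(x - 1)*(x + 2)*(x + 4)
(5) = (o - 1)*(o^2 - 7*o + 10) = (o - 5)*(o - 1)*(o - 2)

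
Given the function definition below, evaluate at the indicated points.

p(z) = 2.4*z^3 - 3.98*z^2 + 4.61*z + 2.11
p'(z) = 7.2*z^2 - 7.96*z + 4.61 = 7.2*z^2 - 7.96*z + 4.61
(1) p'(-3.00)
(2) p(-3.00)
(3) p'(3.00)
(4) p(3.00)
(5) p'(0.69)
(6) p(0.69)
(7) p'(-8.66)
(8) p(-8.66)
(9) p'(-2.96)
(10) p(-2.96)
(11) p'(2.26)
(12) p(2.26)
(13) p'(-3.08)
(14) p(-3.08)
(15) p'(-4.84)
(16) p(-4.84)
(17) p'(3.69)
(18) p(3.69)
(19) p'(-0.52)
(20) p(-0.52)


(1) = 93.29
(2) = -112.34
(3) = 45.53
(4) = 44.92
(5) = 2.55
(6) = 4.18
(7) = 613.51
(8) = -1895.00
(9) = 91.26
(10) = -108.65
(11) = 23.40
(12) = 19.90
(13) = 97.43
(14) = -119.97
(15) = 211.80
(16) = -385.55
(17) = 73.27
(18) = 85.51
(19) = 10.70
(20) = -1.70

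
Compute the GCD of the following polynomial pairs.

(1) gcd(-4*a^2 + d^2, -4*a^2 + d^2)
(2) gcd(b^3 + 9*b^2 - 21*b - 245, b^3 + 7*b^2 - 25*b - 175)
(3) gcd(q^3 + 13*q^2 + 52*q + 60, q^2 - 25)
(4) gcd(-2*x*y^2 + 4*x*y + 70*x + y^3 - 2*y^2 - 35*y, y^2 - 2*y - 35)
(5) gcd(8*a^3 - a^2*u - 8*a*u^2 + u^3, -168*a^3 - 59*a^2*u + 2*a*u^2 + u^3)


(1) = 4*a^2 - d^2
(2) = b^2 + 2*b - 35
(3) = q + 5
(4) = y^2 - 2*y - 35
(5) = -8*a + u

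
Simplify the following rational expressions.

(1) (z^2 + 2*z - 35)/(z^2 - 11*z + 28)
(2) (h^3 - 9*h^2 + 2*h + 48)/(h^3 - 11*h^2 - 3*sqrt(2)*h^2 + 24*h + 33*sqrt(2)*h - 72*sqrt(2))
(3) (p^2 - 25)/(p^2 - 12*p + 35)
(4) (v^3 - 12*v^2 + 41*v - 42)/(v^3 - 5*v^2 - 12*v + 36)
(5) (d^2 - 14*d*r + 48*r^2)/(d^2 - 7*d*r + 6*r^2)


(1) = (z^2 + 2*z - 35)/(z^2 - 11*z + 28)
(2) = (h + 2)/(h - 3*sqrt(2))
(3) = (p + 5)/(p - 7)
(4) = (v^2 - 10*v + 21)/(v^2 - 3*v - 18)
(5) = (-d + 8*r)/(-d + r)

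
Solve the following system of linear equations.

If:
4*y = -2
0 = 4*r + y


Then:
r = 1/8
y = -1/2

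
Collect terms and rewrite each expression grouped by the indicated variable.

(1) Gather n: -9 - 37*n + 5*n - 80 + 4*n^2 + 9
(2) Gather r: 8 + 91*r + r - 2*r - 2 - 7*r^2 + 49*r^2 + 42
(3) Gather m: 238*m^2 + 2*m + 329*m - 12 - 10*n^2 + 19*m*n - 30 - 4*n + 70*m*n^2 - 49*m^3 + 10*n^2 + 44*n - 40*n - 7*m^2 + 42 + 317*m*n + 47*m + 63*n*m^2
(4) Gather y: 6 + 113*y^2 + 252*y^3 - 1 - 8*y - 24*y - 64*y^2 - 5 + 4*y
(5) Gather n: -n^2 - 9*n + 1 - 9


(1) = 4*n^2 - 32*n - 80
(2) = 42*r^2 + 90*r + 48
(3) = -49*m^3 + m^2*(63*n + 231) + m*(70*n^2 + 336*n + 378)
(4) = 252*y^3 + 49*y^2 - 28*y
(5) = -n^2 - 9*n - 8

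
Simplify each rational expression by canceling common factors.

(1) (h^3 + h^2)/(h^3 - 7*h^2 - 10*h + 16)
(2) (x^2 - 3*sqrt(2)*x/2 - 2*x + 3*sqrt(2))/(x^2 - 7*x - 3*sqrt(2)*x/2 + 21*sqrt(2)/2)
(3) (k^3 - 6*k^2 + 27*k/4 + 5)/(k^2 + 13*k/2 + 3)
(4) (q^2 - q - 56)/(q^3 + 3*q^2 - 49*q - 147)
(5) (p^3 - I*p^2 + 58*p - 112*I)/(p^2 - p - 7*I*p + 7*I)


(1) = (h^3 + h^2)/(h^3 - 7*h^2 - 10*h + 16)
(2) = (4*x - 8)/(4*x - 28)
(3) = (2*k^2 - 13*k + 20)/(2*k + 12)
(4) = (q - 8)/(q^2 - 4*q - 21)
(5) = (p^2 + 6*I*p + 16)/(p - 1)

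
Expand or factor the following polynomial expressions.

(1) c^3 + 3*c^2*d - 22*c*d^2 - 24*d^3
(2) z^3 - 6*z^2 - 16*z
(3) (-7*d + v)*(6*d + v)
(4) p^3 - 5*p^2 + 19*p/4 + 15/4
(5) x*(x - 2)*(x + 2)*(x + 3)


(1) = (c - 4*d)*(c + d)*(c + 6*d)
(2) = z*(z - 8)*(z + 2)
(3) = -42*d^2 - d*v + v^2
(4) = (p - 3)*(p - 5/2)*(p + 1/2)
(5) = x^4 + 3*x^3 - 4*x^2 - 12*x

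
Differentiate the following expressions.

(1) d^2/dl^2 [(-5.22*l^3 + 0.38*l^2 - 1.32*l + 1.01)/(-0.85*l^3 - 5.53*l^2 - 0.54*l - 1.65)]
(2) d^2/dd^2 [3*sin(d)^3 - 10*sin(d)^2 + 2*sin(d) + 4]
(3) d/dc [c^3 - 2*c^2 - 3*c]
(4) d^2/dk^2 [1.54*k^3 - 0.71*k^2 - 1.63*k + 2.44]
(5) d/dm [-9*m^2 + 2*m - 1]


(1) = (-49.62232*l^6 - 8.65368*l^5 - 58.33482*l^4 - 78.922928*l^3 - 161.607414*l^2 + 3.405438*l + 13.421118)/(0.614125*l^9 + 11.986275*l^8 + 79.151745*l^7 + 187.918372*l^6 + 96.819588*l^5 + 160.757199*l^4 + 36.663219*l^3 + 46.609695*l^2 + 4.41045*l + 4.492125)
(2) = -27*sin(d)^3 + 40*sin(d)^2 + 16*sin(d) - 20
(3) = 3*c^2 - 4*c - 3
(4) = 9.24*k - 1.42
(5) = 2 - 18*m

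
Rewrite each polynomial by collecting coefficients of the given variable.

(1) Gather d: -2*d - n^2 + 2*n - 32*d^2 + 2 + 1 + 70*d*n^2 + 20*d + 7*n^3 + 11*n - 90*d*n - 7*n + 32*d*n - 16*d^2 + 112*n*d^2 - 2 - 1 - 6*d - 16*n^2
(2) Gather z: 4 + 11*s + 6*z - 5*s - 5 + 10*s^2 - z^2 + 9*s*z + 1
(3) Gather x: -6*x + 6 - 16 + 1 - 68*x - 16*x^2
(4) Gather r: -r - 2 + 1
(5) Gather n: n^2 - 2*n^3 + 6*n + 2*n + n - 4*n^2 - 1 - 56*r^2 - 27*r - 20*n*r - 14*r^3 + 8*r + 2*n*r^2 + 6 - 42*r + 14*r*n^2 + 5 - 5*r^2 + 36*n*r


(1) = d^2*(112*n - 48) + d*(70*n^2 - 58*n + 12) + 7*n^3 - 17*n^2 + 6*n
(2) = 10*s^2 + 6*s - z^2 + z*(9*s + 6)
(3) = -16*x^2 - 74*x - 9
(4) = -r - 1
(5) = -2*n^3 + n^2*(14*r - 3) + n*(2*r^2 + 16*r + 9) - 14*r^3 - 61*r^2 - 61*r + 10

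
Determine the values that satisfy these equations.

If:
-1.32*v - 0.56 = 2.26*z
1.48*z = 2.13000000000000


Then:
v = -2.89
z = 1.44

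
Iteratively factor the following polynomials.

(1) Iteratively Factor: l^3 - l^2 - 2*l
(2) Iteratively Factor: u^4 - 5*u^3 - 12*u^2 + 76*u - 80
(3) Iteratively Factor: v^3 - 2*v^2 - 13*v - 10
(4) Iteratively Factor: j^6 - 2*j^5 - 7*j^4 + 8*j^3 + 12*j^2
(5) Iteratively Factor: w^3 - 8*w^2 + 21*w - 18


(1) = (l + 1)*(l^2 - 2*l) = (l - 2)*(l + 1)*(l)
(2) = (u - 2)*(u^3 - 3*u^2 - 18*u + 40) = (u - 5)*(u - 2)*(u^2 + 2*u - 8) = (u - 5)*(u - 2)*(u + 4)*(u - 2)
(3) = (v - 5)*(v^2 + 3*v + 2) = (v - 5)*(v + 1)*(v + 2)
(4) = (j + 2)*(j^5 - 4*j^4 + j^3 + 6*j^2) = j*(j + 2)*(j^4 - 4*j^3 + j^2 + 6*j) = j*(j - 2)*(j + 2)*(j^3 - 2*j^2 - 3*j) = j*(j - 3)*(j - 2)*(j + 2)*(j^2 + j) = j*(j - 3)*(j - 2)*(j + 1)*(j + 2)*(j)
(5) = (w - 3)*(w^2 - 5*w + 6) = (w - 3)^2*(w - 2)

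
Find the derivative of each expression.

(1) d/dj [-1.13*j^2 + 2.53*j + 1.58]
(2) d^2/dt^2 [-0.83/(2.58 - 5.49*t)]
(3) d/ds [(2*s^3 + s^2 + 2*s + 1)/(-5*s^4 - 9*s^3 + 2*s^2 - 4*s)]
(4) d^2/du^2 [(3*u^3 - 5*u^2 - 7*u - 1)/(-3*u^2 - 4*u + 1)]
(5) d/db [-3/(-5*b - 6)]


(1) = 2.53 - 2.26*j
(2) = 50.032566/(5.49*t - 2.58)^3
(3) = (10*s^6 + 10*s^5 + 43*s^4 + 40*s^3 + 19*s^2 - 4*s + 4)/(s^2*(25*s^6 + 90*s^5 + 61*s^4 + 4*s^3 + 76*s^2 - 16*s + 16))
(4) = 4*(-27*u^3 + 54*u^2 + 45*u + 26)/(27*u^6 + 108*u^5 + 117*u^4 - 8*u^3 - 39*u^2 + 12*u - 1)
(5) = -15/(5*b + 6)^2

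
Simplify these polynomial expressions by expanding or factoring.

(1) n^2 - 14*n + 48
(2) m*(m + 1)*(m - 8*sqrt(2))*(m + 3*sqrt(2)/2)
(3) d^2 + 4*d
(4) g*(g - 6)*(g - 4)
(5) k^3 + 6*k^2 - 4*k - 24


(1) = (n - 8)*(n - 6)
(2) = m^4 - 13*sqrt(2)*m^3/2 + m^3 - 24*m^2 - 13*sqrt(2)*m^2/2 - 24*m
(3) = d*(d + 4)
(4) = g^3 - 10*g^2 + 24*g
(5) = (k - 2)*(k + 2)*(k + 6)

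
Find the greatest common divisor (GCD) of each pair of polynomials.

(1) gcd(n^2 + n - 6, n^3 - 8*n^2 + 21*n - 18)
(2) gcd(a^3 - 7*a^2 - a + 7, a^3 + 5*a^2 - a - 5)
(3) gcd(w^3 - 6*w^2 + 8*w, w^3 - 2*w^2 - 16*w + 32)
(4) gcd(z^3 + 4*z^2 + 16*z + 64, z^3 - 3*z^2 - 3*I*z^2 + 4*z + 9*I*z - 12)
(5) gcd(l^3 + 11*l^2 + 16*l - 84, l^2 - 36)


(1) = gcd((n - 2)*(n + 3), (n - 3)^2*(n - 2)) = n - 2
(2) = gcd((a - 7)*(a - 1)*(a + 1), (a - 1)*(a + 1)*(a + 5)) = a^2 - 1
(3) = w^2 - 6*w + 8
(4) = gcd((z + 4)*(z - 4*I)*(z + 4*I), (z - 3)*(z - 4*I)*(z + I)) = z - 4*I
(5) = l + 6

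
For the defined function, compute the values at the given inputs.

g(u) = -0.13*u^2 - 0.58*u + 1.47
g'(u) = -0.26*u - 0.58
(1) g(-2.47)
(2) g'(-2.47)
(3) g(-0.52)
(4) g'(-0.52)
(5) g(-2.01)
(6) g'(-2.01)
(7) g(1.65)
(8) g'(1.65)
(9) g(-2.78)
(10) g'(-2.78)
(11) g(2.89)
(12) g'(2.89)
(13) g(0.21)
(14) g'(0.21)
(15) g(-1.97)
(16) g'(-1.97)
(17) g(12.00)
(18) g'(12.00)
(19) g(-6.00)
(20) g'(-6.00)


(1) = 2.11
(2) = 0.06
(3) = 1.74
(4) = -0.44
(5) = 2.11
(6) = -0.06
(7) = 0.16
(8) = -1.01
(9) = 2.08
(10) = 0.14
(11) = -1.29
(12) = -1.33
(13) = 1.34
(14) = -0.63
(15) = 2.11
(16) = -0.07
(17) = -24.21
(18) = -3.70
(19) = 0.27
(20) = 0.98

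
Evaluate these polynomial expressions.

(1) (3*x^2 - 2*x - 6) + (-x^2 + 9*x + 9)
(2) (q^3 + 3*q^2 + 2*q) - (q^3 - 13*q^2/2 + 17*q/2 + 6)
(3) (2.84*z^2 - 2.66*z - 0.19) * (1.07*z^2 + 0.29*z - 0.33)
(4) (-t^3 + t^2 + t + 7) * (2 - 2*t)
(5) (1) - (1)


(1) = 2*x^2 + 7*x + 3
(2) = 19*q^2/2 - 13*q/2 - 6
(3) = 3.0388*z^4 - 2.0226*z^3 - 1.9119*z^2 + 0.8227*z + 0.0627
(4) = 2*t^4 - 4*t^3 - 12*t + 14
(5) = 0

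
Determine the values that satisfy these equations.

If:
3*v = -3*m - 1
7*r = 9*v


Then:
m = -v - 1/3
r = 9*v/7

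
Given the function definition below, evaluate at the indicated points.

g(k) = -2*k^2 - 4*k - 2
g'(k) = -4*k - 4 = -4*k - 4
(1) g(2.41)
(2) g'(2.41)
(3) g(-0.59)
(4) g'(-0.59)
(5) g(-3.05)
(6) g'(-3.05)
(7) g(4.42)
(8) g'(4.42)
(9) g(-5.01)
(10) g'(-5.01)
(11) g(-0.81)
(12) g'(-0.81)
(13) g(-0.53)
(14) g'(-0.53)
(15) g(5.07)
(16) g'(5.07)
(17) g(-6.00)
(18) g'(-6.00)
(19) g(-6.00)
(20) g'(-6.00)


(1) = -23.26
(2) = -13.64
(3) = -0.34
(4) = -1.64
(5) = -8.40
(6) = 8.20
(7) = -58.75
(8) = -21.68
(9) = -32.16
(10) = 16.04
(11) = -0.07
(12) = -0.76
(13) = -0.44
(14) = -1.88
(15) = -73.69
(16) = -24.28
(17) = -50.00
(18) = 20.00
(19) = -50.00
(20) = 20.00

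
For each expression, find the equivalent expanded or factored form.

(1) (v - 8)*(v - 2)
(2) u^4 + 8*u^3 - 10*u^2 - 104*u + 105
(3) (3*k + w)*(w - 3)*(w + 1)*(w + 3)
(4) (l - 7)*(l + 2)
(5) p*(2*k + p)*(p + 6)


(1) = v^2 - 10*v + 16
(2) = (u - 3)*(u - 1)*(u + 5)*(u + 7)
(3) = 3*k*w^3 + 3*k*w^2 - 27*k*w - 27*k + w^4 + w^3 - 9*w^2 - 9*w
(4) = l^2 - 5*l - 14
(5) = 2*k*p^2 + 12*k*p + p^3 + 6*p^2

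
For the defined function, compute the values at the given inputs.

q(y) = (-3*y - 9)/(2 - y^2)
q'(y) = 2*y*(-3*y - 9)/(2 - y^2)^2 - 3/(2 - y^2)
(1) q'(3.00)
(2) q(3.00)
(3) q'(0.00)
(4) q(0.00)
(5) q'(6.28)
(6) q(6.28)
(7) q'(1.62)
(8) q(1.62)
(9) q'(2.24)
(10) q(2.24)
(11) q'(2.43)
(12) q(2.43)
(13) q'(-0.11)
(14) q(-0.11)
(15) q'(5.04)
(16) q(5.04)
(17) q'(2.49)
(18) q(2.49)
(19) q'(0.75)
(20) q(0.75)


(1) = -1.78
(2) = 2.57
(3) = -1.50
(4) = -4.50
(5) = -0.17
(6) = 0.74
(7) = -110.38
(8) = 22.20
(9) = -6.74
(10) = 5.21
(11) = -4.42
(12) = 4.17
(13) = -1.03
(14) = -4.36
(15) = -0.32
(16) = 1.03
(17) = -3.94
(18) = 3.92
(19) = -10.25
(20) = -7.83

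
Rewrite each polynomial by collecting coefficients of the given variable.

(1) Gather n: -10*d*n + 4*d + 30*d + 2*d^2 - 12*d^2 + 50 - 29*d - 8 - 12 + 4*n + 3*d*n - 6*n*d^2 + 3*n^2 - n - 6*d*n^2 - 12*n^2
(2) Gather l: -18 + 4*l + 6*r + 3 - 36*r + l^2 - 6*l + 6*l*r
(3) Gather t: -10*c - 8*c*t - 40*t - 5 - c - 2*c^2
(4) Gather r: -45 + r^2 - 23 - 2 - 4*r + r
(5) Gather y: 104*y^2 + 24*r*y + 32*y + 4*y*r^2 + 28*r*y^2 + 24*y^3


(1) = -10*d^2 + 5*d + n^2*(-6*d - 9) + n*(-6*d^2 - 7*d + 3) + 30
(2) = l^2 + l*(6*r - 2) - 30*r - 15
(3) = -2*c^2 - 11*c + t*(-8*c - 40) - 5
(4) = r^2 - 3*r - 70
(5) = 24*y^3 + y^2*(28*r + 104) + y*(4*r^2 + 24*r + 32)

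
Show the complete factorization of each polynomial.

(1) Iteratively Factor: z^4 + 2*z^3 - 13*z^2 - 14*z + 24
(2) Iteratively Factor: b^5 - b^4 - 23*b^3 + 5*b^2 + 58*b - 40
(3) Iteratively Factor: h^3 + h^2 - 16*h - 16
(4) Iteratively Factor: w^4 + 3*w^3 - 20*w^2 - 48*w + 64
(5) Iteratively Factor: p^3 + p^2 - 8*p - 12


(1) = (z - 3)*(z^3 + 5*z^2 + 2*z - 8) = (z - 3)*(z - 1)*(z^2 + 6*z + 8) = (z - 3)*(z - 1)*(z + 2)*(z + 4)
(2) = (b + 2)*(b^4 - 3*b^3 - 17*b^2 + 39*b - 20) = (b + 2)*(b + 4)*(b^3 - 7*b^2 + 11*b - 5) = (b - 1)*(b + 2)*(b + 4)*(b^2 - 6*b + 5) = (b - 1)^2*(b + 2)*(b + 4)*(b - 5)
(3) = (h - 4)*(h^2 + 5*h + 4) = (h - 4)*(h + 1)*(h + 4)
(4) = (w - 4)*(w^3 + 7*w^2 + 8*w - 16) = (w - 4)*(w + 4)*(w^2 + 3*w - 4) = (w - 4)*(w + 4)^2*(w - 1)
(5) = (p + 2)*(p^2 - p - 6) = (p - 3)*(p + 2)*(p + 2)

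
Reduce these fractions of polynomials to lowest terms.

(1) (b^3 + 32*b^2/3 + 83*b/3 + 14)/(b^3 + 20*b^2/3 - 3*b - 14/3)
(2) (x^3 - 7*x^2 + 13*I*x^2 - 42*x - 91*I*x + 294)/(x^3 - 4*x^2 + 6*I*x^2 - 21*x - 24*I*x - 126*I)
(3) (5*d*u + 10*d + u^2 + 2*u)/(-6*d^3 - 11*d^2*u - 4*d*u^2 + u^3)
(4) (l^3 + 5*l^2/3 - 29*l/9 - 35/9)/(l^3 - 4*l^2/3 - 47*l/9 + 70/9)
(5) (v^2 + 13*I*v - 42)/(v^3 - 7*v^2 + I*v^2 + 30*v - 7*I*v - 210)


(1) = (b + 3)/(b - 1)
(2) = (x + 7*I)/(x + 3)
(3) = (5*d*u + 10*d + u^2 + 2*u)/(-6*d^3 - 11*d^2*u - 4*d*u^2 + u^3)
(4) = (l + 1)/(l - 2)
(5) = (v + 7*I)/(v^2 + v*(-7 - 5*I) + 35*I)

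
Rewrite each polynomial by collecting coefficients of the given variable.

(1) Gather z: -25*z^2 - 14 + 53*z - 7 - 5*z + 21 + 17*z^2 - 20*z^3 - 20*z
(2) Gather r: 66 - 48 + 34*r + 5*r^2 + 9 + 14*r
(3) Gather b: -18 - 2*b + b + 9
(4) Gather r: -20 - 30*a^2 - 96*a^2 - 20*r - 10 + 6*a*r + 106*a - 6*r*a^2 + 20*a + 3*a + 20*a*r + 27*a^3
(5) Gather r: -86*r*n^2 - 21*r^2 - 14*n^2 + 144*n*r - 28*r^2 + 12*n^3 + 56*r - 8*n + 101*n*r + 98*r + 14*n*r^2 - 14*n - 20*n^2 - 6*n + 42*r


(1) = -20*z^3 - 8*z^2 + 28*z
(2) = 5*r^2 + 48*r + 27
(3) = -b - 9
(4) = 27*a^3 - 126*a^2 + 129*a + r*(-6*a^2 + 26*a - 20) - 30
(5) = 12*n^3 - 34*n^2 - 28*n + r^2*(14*n - 49) + r*(-86*n^2 + 245*n + 196)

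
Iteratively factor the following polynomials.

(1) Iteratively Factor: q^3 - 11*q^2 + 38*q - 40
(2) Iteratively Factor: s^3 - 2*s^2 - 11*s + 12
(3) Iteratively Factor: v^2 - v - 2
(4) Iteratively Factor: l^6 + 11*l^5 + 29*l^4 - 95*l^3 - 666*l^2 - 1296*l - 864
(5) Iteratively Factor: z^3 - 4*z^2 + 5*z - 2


(1) = (q - 2)*(q^2 - 9*q + 20) = (q - 4)*(q - 2)*(q - 5)
(2) = (s - 1)*(s^2 - s - 12) = (s - 1)*(s + 3)*(s - 4)
(3) = (v - 2)*(v + 1)
(4) = (l - 4)*(l^5 + 15*l^4 + 89*l^3 + 261*l^2 + 378*l + 216) = (l - 4)*(l + 3)*(l^4 + 12*l^3 + 53*l^2 + 102*l + 72) = (l - 4)*(l + 3)^2*(l^3 + 9*l^2 + 26*l + 24) = (l - 4)*(l + 3)^2*(l + 4)*(l^2 + 5*l + 6) = (l - 4)*(l + 3)^3*(l + 4)*(l + 2)
(5) = (z - 1)*(z^2 - 3*z + 2) = (z - 2)*(z - 1)*(z - 1)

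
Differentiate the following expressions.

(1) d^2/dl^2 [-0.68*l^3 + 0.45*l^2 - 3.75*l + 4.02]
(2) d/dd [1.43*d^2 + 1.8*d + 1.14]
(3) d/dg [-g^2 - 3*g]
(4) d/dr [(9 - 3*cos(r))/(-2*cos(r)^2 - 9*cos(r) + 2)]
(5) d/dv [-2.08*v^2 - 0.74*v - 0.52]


(1) = 0.9 - 4.08*l
(2) = 2.86*d + 1.8
(3) = -2*g - 3
(4) = 3*(-12*cos(r) + cos(2*r) - 24)*sin(r)/(9*cos(r) + cos(2*r) - 1)^2
(5) = -4.16*v - 0.74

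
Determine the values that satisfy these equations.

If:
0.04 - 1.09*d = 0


Then:
d = 0.04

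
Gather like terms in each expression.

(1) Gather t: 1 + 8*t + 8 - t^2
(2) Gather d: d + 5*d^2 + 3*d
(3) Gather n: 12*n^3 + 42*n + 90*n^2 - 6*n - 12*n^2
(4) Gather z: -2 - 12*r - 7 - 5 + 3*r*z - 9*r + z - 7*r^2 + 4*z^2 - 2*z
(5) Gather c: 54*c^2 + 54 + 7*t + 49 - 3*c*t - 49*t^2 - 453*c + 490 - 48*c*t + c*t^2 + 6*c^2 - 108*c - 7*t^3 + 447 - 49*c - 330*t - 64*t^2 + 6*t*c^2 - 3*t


(1) = -t^2 + 8*t + 9
(2) = 5*d^2 + 4*d
(3) = 12*n^3 + 78*n^2 + 36*n
(4) = -7*r^2 - 21*r + 4*z^2 + z*(3*r - 1) - 14
(5) = c^2*(6*t + 60) + c*(t^2 - 51*t - 610) - 7*t^3 - 113*t^2 - 326*t + 1040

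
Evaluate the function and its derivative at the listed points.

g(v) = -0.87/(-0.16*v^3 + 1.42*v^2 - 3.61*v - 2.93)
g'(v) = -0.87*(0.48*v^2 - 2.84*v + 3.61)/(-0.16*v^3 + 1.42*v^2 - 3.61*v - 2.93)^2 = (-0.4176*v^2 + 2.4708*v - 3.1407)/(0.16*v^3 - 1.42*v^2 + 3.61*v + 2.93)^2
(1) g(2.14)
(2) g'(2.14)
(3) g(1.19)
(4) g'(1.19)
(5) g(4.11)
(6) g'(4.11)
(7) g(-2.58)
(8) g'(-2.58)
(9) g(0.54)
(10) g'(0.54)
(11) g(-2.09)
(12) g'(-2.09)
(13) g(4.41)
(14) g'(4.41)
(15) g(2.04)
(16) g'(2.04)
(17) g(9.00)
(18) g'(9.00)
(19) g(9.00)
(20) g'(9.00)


(1) = 0.15
(2) = 0.01
(3) = 0.16
(4) = -0.03
(5) = 0.18
(6) = -0.00
(7) = -0.05
(8) = -0.04
(9) = 0.19
(10) = -0.10
(11) = -0.07
(12) = -0.07
(13) = 0.18
(14) = -0.01
(15) = 0.15
(16) = 0.00
(17) = 0.02
(18) = -0.01
(19) = 0.02
(20) = -0.01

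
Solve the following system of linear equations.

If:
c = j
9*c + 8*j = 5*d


Then:
c = j
d = 17*j/5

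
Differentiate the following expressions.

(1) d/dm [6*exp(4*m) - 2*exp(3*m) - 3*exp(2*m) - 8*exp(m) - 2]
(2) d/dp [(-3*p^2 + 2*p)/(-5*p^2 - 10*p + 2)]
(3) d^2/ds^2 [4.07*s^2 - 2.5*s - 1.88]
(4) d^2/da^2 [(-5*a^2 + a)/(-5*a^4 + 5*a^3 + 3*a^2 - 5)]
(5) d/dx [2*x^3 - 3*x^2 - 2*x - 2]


(1) = (24*exp(3*m) - 6*exp(2*m) - 6*exp(m) - 8)*exp(m)
(2) = 4*(10*p^2 - 3*p + 1)/(25*p^4 + 100*p^3 + 80*p^2 - 40*p + 4)
(3) = 8.14000000000000
(4) = 2*(375*a^8 - 525*a^7 + 400*a^6 - 30*a^5 - 1545*a^4 + 1116*a^3 + 75*a^2 - 45*a + 125)/(125*a^12 - 375*a^11 + 150*a^10 + 325*a^9 + 285*a^8 - 885*a^7 - 102*a^6 + 450*a^5 + 510*a^4 - 375*a^3 - 225*a^2 + 125)
(5) = 6*x^2 - 6*x - 2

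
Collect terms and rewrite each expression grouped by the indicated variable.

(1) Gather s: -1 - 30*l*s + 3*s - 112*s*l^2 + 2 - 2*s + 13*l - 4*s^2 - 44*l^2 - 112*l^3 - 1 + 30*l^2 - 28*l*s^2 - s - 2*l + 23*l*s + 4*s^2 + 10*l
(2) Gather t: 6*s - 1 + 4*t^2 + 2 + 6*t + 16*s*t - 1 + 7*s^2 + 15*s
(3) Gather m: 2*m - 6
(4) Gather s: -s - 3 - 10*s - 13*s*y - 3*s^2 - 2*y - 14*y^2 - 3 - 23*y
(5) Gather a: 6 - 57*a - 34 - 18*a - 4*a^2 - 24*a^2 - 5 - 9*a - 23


(1) = -112*l^3 - 14*l^2 - 28*l*s^2 + 21*l + s*(-112*l^2 - 7*l)
(2) = 7*s^2 + 21*s + 4*t^2 + t*(16*s + 6)
(3) = 2*m - 6
(4) = -3*s^2 + s*(-13*y - 11) - 14*y^2 - 25*y - 6
(5) = -28*a^2 - 84*a - 56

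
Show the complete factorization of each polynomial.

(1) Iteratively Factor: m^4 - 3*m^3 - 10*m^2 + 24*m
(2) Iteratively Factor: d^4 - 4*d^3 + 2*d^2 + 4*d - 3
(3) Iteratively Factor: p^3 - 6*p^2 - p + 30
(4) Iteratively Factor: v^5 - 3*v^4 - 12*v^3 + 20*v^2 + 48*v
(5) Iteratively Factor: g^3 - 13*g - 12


(1) = (m)*(m^3 - 3*m^2 - 10*m + 24) = m*(m - 4)*(m^2 + m - 6) = m*(m - 4)*(m + 3)*(m - 2)
(2) = (d - 1)*(d^3 - 3*d^2 - d + 3) = (d - 1)*(d + 1)*(d^2 - 4*d + 3) = (d - 3)*(d - 1)*(d + 1)*(d - 1)
(3) = (p - 3)*(p^2 - 3*p - 10) = (p - 5)*(p - 3)*(p + 2)
(4) = (v - 3)*(v^4 - 12*v^2 - 16*v) = (v - 3)*(v + 2)*(v^3 - 2*v^2 - 8*v) = (v - 3)*(v + 2)^2*(v^2 - 4*v) = v*(v - 3)*(v + 2)^2*(v - 4)
(5) = (g + 1)*(g^2 - g - 12) = (g - 4)*(g + 1)*(g + 3)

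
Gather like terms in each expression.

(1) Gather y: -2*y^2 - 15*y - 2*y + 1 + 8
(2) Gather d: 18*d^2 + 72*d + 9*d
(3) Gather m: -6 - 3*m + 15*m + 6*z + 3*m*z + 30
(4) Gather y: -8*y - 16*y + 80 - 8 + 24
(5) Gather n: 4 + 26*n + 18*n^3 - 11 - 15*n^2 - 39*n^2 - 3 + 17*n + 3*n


(1) = -2*y^2 - 17*y + 9
(2) = 18*d^2 + 81*d
(3) = m*(3*z + 12) + 6*z + 24
(4) = 96 - 24*y
(5) = 18*n^3 - 54*n^2 + 46*n - 10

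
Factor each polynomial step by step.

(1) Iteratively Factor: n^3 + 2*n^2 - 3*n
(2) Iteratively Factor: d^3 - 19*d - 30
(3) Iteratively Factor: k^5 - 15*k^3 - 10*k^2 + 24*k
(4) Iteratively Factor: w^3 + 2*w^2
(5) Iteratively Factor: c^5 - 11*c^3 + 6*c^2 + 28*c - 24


(1) = (n + 3)*(n^2 - n) = (n - 1)*(n + 3)*(n)
(2) = (d - 5)*(d^2 + 5*d + 6) = (d - 5)*(d + 3)*(d + 2)
(3) = (k)*(k^4 - 15*k^2 - 10*k + 24) = k*(k + 2)*(k^3 - 2*k^2 - 11*k + 12) = k*(k + 2)*(k + 3)*(k^2 - 5*k + 4) = k*(k - 1)*(k + 2)*(k + 3)*(k - 4)
(4) = (w)*(w^2 + 2*w) = w*(w + 2)*(w)
(5) = (c + 3)*(c^4 - 3*c^3 - 2*c^2 + 12*c - 8) = (c - 1)*(c + 3)*(c^3 - 2*c^2 - 4*c + 8) = (c - 1)*(c + 2)*(c + 3)*(c^2 - 4*c + 4) = (c - 2)*(c - 1)*(c + 2)*(c + 3)*(c - 2)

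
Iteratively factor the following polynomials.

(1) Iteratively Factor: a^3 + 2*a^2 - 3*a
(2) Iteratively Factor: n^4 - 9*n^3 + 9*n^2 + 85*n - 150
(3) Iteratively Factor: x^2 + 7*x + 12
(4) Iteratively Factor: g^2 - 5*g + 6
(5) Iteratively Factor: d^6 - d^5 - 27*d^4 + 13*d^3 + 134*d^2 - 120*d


(1) = (a)*(a^2 + 2*a - 3) = a*(a - 1)*(a + 3)
(2) = (n - 5)*(n^3 - 4*n^2 - 11*n + 30) = (n - 5)*(n - 2)*(n^2 - 2*n - 15) = (n - 5)*(n - 2)*(n + 3)*(n - 5)
(3) = (x + 4)*(x + 3)
(4) = (g - 2)*(g - 3)
(5) = (d - 5)*(d^5 + 4*d^4 - 7*d^3 - 22*d^2 + 24*d) = (d - 5)*(d - 2)*(d^4 + 6*d^3 + 5*d^2 - 12*d) = (d - 5)*(d - 2)*(d + 4)*(d^3 + 2*d^2 - 3*d) = (d - 5)*(d - 2)*(d - 1)*(d + 4)*(d^2 + 3*d) = (d - 5)*(d - 2)*(d - 1)*(d + 3)*(d + 4)*(d)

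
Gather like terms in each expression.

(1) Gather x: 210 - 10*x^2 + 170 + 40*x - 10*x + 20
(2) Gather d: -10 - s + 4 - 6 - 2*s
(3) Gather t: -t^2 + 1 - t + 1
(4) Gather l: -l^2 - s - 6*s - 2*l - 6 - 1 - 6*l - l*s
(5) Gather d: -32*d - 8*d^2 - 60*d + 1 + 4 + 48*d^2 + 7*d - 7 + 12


(1) = -10*x^2 + 30*x + 400
(2) = -3*s - 12
(3) = -t^2 - t + 2
(4) = -l^2 + l*(-s - 8) - 7*s - 7
(5) = 40*d^2 - 85*d + 10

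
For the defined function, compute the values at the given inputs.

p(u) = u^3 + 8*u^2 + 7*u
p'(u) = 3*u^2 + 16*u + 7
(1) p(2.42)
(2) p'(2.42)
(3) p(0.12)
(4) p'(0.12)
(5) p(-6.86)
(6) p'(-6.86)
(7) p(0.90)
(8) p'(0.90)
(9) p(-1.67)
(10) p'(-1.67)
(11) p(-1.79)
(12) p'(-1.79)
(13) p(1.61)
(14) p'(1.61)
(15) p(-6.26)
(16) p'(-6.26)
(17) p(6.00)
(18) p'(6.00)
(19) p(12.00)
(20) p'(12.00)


(1) = 77.96
(2) = 63.29
(3) = 0.96
(4) = 8.96
(5) = 5.63
(6) = 38.42
(7) = 13.51
(8) = 23.83
(9) = 5.96
(10) = -11.35
(11) = 7.37
(12) = -12.03
(13) = 36.18
(14) = 40.54
(15) = 24.37
(16) = 24.40
(17) = 546.00
(18) = 211.00
(19) = 2964.00
(20) = 631.00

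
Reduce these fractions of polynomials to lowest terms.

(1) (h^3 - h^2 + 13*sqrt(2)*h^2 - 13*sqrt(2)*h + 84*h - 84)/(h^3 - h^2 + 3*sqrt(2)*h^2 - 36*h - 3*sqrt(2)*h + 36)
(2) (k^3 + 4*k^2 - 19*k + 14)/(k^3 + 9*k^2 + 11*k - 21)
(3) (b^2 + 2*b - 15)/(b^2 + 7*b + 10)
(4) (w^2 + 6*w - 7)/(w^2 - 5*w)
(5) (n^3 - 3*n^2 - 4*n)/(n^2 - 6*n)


(1) = (h + 7*sqrt(2))/(h - 3*sqrt(2))
(2) = (k - 2)/(k + 3)
(3) = (b - 3)/(b + 2)
(4) = (w^2 + 6*w - 7)/(w^2 - 5*w)
(5) = (n^2 - 3*n - 4)/(n - 6)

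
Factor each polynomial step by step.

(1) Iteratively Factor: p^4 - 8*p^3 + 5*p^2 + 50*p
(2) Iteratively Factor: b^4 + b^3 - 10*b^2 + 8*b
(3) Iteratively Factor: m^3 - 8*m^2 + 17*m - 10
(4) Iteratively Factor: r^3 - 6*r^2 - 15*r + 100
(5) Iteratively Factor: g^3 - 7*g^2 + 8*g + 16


(1) = (p - 5)*(p^3 - 3*p^2 - 10*p) = p*(p - 5)*(p^2 - 3*p - 10) = p*(p - 5)*(p + 2)*(p - 5)
(2) = (b)*(b^3 + b^2 - 10*b + 8) = b*(b - 2)*(b^2 + 3*b - 4) = b*(b - 2)*(b - 1)*(b + 4)
(3) = (m - 1)*(m^2 - 7*m + 10) = (m - 2)*(m - 1)*(m - 5)
(4) = (r + 4)*(r^2 - 10*r + 25) = (r - 5)*(r + 4)*(r - 5)
(5) = (g - 4)*(g^2 - 3*g - 4) = (g - 4)*(g + 1)*(g - 4)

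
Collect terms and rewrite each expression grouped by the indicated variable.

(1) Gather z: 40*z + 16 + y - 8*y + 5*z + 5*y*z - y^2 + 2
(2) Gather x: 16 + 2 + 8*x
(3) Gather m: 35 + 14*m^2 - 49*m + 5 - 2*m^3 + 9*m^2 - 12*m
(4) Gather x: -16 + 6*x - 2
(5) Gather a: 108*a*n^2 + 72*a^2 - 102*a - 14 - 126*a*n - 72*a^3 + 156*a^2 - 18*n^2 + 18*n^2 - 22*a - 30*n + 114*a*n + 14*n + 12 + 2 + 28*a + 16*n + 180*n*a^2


(1) = -y^2 - 7*y + z*(5*y + 45) + 18
(2) = 8*x + 18
(3) = -2*m^3 + 23*m^2 - 61*m + 40
(4) = 6*x - 18
(5) = -72*a^3 + a^2*(180*n + 228) + a*(108*n^2 - 12*n - 96)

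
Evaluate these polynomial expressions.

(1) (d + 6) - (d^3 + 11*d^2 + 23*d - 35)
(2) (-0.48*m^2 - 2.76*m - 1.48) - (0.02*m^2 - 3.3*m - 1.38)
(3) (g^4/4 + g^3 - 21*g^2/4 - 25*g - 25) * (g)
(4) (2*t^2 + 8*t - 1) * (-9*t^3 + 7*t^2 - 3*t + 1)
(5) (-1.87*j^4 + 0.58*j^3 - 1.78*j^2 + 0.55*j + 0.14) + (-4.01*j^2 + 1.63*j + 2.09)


(1) = -d^3 - 11*d^2 - 22*d + 41
(2) = -0.5*m^2 + 0.54*m - 0.1
(3) = g^5/4 + g^4 - 21*g^3/4 - 25*g^2 - 25*g
(4) = -18*t^5 - 58*t^4 + 59*t^3 - 29*t^2 + 11*t - 1
(5) = -1.87*j^4 + 0.58*j^3 - 5.79*j^2 + 2.18*j + 2.23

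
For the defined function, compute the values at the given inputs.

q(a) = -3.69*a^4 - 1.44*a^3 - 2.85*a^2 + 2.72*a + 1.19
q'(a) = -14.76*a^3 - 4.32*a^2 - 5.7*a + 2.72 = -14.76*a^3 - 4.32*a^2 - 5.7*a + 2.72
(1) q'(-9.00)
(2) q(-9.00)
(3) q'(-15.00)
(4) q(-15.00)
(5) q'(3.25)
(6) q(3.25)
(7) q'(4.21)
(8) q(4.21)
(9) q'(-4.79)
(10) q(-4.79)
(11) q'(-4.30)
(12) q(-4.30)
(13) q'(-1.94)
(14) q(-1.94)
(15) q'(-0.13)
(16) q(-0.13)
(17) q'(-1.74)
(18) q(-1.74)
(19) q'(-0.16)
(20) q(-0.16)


(1) = 10464.14
(2) = -23414.47
(3) = 48931.22
(4) = -182627.11
(5) = -568.12
(6) = -481.19
(7) = -1199.21
(8) = -1304.51
(9) = 1553.06
(10) = -1861.50
(11) = 1120.88
(12) = -1210.25
(13) = 105.29
(14) = -56.57
(15) = 3.42
(16) = 0.79
(17) = 77.31
(18) = -38.41
(19) = 3.58
(20) = 0.69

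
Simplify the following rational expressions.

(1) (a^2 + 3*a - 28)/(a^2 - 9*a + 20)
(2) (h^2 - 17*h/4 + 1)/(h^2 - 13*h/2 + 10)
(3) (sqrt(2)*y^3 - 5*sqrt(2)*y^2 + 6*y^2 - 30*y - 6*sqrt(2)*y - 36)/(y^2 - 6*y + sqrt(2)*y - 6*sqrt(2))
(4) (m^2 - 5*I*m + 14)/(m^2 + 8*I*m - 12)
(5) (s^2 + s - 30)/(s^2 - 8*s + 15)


(1) = (a + 7)/(a - 5)
(2) = (4*h - 1)/(4*h - 10)
(3) = (sqrt(2)*y^2 + y*(sqrt(2) + 6) + 6)/(y + sqrt(2))
(4) = (m - 7*I)/(m + 6*I)
(5) = (s + 6)/(s - 3)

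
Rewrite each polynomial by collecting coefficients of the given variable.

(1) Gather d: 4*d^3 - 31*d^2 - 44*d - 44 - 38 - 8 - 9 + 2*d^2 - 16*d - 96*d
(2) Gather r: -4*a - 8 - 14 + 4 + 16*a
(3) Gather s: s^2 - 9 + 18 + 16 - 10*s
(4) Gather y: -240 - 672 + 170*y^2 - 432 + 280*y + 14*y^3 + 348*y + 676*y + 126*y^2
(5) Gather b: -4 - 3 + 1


(1) = 4*d^3 - 29*d^2 - 156*d - 99
(2) = 12*a - 18
(3) = s^2 - 10*s + 25
(4) = 14*y^3 + 296*y^2 + 1304*y - 1344
(5) = -6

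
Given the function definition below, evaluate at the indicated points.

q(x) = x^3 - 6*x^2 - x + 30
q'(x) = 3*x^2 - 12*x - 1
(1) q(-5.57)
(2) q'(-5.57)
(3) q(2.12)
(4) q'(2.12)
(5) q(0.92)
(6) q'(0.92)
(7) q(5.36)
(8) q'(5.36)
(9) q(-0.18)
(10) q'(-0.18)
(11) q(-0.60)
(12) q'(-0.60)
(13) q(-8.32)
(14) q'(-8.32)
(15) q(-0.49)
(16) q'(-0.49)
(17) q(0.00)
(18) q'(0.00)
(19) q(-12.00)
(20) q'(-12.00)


(1) = -323.39
(2) = 158.91
(3) = 10.44
(4) = -12.96
(5) = 24.78
(6) = -9.50
(7) = 6.25
(8) = 20.87
(9) = 29.98
(10) = 1.26
(11) = 28.22
(12) = 7.28
(13) = -952.94
(14) = 306.51
(15) = 28.93
(16) = 5.60
(17) = 30.00
(18) = -1.00
(19) = -2550.00
(20) = 575.00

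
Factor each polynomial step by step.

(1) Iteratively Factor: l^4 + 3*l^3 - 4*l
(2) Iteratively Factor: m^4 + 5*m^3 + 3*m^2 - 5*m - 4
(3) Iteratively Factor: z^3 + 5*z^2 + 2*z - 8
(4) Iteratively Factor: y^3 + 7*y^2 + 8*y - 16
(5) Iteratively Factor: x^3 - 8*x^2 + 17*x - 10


(1) = (l + 2)*(l^3 + l^2 - 2*l) = l*(l + 2)*(l^2 + l - 2) = l*(l - 1)*(l + 2)*(l + 2)
(2) = (m + 1)*(m^3 + 4*m^2 - m - 4) = (m + 1)*(m + 4)*(m^2 - 1) = (m - 1)*(m + 1)*(m + 4)*(m + 1)
(3) = (z - 1)*(z^2 + 6*z + 8) = (z - 1)*(z + 4)*(z + 2)
(4) = (y + 4)*(y^2 + 3*y - 4) = (y - 1)*(y + 4)*(y + 4)
(5) = (x - 2)*(x^2 - 6*x + 5) = (x - 5)*(x - 2)*(x - 1)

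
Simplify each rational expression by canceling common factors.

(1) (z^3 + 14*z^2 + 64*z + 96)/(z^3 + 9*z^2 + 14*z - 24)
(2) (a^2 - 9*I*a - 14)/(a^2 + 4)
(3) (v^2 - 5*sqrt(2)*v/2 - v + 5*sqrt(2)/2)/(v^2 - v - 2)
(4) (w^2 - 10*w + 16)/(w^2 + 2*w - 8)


(1) = (z + 4)/(z - 1)
(2) = (a - 7*I)/(a + 2*I)
(3) = (2*v^2 + v*(-5*sqrt(2) - 2) + 5*sqrt(2))/(2*v^2 - 2*v - 4)
(4) = (w - 8)/(w + 4)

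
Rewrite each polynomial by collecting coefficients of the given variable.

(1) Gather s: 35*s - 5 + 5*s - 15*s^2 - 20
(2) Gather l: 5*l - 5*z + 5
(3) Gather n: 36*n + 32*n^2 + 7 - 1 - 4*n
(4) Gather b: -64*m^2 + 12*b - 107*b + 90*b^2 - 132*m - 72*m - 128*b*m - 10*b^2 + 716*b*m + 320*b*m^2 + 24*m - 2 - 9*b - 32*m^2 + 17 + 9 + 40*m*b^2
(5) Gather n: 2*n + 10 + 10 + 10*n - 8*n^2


(1) = -15*s^2 + 40*s - 25
(2) = 5*l - 5*z + 5
(3) = 32*n^2 + 32*n + 6
(4) = b^2*(40*m + 80) + b*(320*m^2 + 588*m - 104) - 96*m^2 - 180*m + 24
(5) = -8*n^2 + 12*n + 20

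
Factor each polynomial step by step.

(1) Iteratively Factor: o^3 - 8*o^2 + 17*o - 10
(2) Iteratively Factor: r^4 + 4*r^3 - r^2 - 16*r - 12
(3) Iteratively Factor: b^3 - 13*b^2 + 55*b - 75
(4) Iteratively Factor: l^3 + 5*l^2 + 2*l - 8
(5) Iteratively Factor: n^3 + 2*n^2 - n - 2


(1) = (o - 1)*(o^2 - 7*o + 10) = (o - 5)*(o - 1)*(o - 2)
(2) = (r + 2)*(r^3 + 2*r^2 - 5*r - 6) = (r - 2)*(r + 2)*(r^2 + 4*r + 3) = (r - 2)*(r + 2)*(r + 3)*(r + 1)
(3) = (b - 5)*(b^2 - 8*b + 15) = (b - 5)*(b - 3)*(b - 5)
(4) = (l - 1)*(l^2 + 6*l + 8) = (l - 1)*(l + 2)*(l + 4)
(5) = (n + 1)*(n^2 + n - 2) = (n - 1)*(n + 1)*(n + 2)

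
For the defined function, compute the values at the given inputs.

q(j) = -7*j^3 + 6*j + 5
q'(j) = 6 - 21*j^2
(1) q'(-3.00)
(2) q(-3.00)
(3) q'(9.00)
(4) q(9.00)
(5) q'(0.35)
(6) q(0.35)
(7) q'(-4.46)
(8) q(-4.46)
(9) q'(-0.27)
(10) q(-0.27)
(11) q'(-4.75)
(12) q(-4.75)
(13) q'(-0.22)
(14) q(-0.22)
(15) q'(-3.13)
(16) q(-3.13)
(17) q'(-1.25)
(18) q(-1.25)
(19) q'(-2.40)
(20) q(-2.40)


(1) = -183.00
(2) = 176.00
(3) = -1695.00
(4) = -5044.00
(5) = 3.43
(6) = 6.80
(7) = -411.72
(8) = 599.26
(9) = 4.47
(10) = 3.52
(11) = -467.81
(12) = 726.70
(13) = 4.98
(14) = 3.75
(15) = -199.73
(16) = 200.87
(17) = -26.81
(18) = 11.17
(19) = -114.96
(20) = 87.37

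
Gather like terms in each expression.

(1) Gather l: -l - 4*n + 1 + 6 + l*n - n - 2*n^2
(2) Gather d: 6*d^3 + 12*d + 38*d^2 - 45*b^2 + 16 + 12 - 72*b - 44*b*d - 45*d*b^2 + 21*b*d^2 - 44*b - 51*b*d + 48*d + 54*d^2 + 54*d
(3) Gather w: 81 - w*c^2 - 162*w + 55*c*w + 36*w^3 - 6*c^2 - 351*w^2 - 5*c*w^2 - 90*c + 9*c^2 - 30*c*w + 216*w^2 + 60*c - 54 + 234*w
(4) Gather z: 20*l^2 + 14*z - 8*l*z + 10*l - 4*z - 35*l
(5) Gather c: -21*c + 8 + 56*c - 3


(1) = l*(n - 1) - 2*n^2 - 5*n + 7
(2) = -45*b^2 - 116*b + 6*d^3 + d^2*(21*b + 92) + d*(-45*b^2 - 95*b + 114) + 28
(3) = 3*c^2 - 30*c + 36*w^3 + w^2*(-5*c - 135) + w*(-c^2 + 25*c + 72) + 27
(4) = 20*l^2 - 25*l + z*(10 - 8*l)
(5) = 35*c + 5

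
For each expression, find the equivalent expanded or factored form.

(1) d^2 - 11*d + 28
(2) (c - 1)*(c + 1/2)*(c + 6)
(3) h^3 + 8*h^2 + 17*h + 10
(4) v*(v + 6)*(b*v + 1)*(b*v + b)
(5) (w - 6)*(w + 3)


(1) = (d - 7)*(d - 4)
(2) = c^3 + 11*c^2/2 - 7*c/2 - 3
(3) = (h + 1)*(h + 2)*(h + 5)
(4) = b^2*v^4 + 7*b^2*v^3 + 6*b^2*v^2 + b*v^3 + 7*b*v^2 + 6*b*v
(5) = w^2 - 3*w - 18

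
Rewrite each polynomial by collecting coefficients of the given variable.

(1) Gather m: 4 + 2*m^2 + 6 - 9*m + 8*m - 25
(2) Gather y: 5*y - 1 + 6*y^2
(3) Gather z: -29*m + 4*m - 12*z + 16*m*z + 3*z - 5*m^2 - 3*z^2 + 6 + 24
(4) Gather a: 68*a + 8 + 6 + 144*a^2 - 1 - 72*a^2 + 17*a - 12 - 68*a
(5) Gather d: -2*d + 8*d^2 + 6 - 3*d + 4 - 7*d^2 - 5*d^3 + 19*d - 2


(1) = 2*m^2 - m - 15
(2) = 6*y^2 + 5*y - 1
(3) = -5*m^2 - 25*m - 3*z^2 + z*(16*m - 9) + 30
(4) = 72*a^2 + 17*a + 1
(5) = -5*d^3 + d^2 + 14*d + 8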